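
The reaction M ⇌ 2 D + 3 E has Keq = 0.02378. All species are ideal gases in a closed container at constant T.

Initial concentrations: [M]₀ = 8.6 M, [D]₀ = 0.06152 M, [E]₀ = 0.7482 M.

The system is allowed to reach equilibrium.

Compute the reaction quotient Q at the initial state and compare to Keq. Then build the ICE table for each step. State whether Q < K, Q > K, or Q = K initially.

Q₀ = 1.8433e-04; Q < K (proceeds forward)

Q₀ = 1.8433e-04 vs Keq = 0.02378 ⇒ Q<K, forward
Step 1:
                    M           D           E
  Initial         8.6     0.06152      0.7482
  Change      -0.1441      0.2881      0.4322
  Equil         8.456      0.3497        1.18
  solve Keq expr → x = 0.1441; check Q = 0.02378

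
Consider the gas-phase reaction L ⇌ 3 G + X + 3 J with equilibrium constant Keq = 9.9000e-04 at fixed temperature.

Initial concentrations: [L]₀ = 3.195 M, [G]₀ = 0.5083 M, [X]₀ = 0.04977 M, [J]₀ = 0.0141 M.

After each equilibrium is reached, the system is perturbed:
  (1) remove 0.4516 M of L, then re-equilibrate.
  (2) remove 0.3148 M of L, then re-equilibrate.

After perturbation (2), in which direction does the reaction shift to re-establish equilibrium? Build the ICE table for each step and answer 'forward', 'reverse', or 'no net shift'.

Direction: reverse

Q₀ = 5.7347e-09 vs Keq = 9.9000e-04 ⇒ Q<K, forward
Step 1:
                   L          G          X          J
  init         3.195     0.5083    0.04977     0.0141
  Δ          -0.1049     0.3146     0.1049     0.3146
  eq            3.09     0.8229     0.1546     0.3287
  solve Keq expr → x = 0.1049; check Q = 9.9000e-04
Then remove 0.4516 M of L.
Step 2:
                   L          G          X          J
  init         2.639     0.8229     0.1546     0.3287
  Δ         0.003453   -0.01036  -0.003453   -0.01036
  eq           2.642     0.8125     0.1512     0.3183
  solve Keq expr → x = -0.003453; check Q = 9.9000e-04
Then remove 0.3148 M of L.
Step 3:
                   L          G          X          J
  init         2.327     0.8125     0.1512     0.3183
  Δ         0.002706  -0.008119  -0.002706  -0.008119
  eq            2.33     0.8044     0.1485     0.3102
  solve Keq expr → x = -0.002706; check Q = 9.9000e-04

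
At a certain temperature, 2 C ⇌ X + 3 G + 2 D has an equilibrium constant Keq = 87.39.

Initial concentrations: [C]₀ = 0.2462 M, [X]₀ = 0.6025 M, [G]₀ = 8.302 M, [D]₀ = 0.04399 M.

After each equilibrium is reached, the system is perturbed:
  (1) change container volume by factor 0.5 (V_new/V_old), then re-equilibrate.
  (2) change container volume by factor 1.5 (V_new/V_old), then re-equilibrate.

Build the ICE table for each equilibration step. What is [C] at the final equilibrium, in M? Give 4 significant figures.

[C]_eq = 0.3024 M

Q₀ = 11.01 vs Keq = 87.39 ⇒ Q<K, forward
Step 1:
                   C          X          G          D
  Initial     0.2462     0.6025      8.302    0.04399
  Change    -0.05097    0.02549    0.07646    0.05097
  Equil       0.1952      0.628      8.378    0.09496
  solve Keq expr → x = 0.02549; check Q = 87.39
Then change container volume by factor 0.5 (V_new/V_old).
Step 2:
                   C          X          G          D
  Initial     0.3905      1.256      16.76     0.1899
  Change      0.1246   -0.06229    -0.1869    -0.1246
  Equil        0.515      1.194      16.57    0.06534
  solve Keq expr → x = -0.06229; check Q = 87.39
Then change container volume by factor 1.5 (V_new/V_old).
Step 3:
                   C          X          G          D
  Initial     0.3434     0.7958      11.05    0.04356
  Change    -0.04096    0.02048    0.06144    0.04096
  Equil       0.3024     0.8163      11.11    0.08452
  solve Keq expr → x = 0.02048; check Q = 87.39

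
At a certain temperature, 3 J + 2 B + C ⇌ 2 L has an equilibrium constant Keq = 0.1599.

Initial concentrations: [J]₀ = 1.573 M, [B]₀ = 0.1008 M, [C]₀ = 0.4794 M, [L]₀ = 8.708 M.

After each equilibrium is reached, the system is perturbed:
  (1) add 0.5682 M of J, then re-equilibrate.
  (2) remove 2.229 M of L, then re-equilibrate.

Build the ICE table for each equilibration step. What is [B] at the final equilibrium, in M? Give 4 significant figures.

Q₀ = 4000 vs Keq = 0.1599 ⇒ Q>K, reverse
Step 1:
                    J           B           C           L
  Initial       1.573      0.1008      0.4794       8.708
  Change        2.559       1.706      0.8529      -1.706
  Equil         4.132       1.807       1.332       7.002
  solve Keq expr → x = -0.8529; check Q = 0.1599
Then add 0.5682 M of J.
Step 2:
                    J           B           C           L
  Initial         4.7       1.807       1.332       7.002
  Change      -0.2072     -0.1381    -0.06905      0.1381
  Equil         4.493       1.668       1.263        7.14
  solve Keq expr → x = 0.06905; check Q = 0.1599
Then remove 2.229 M of L.
Step 3:
                    J           B           C           L
  Initial       4.493       1.668       1.263       4.911
  Change      -0.3564     -0.2376     -0.1188      0.2376
  Equil         4.136       1.431       1.144       5.149
  solve Keq expr → x = 0.1188; check Q = 0.1599

[B]_eq = 1.431 M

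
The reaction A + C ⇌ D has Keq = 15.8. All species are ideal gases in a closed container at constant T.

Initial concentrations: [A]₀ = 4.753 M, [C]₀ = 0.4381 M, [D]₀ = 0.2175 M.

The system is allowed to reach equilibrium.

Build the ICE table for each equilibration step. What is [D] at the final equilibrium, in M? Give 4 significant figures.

[D]_eq = 0.6461 M

Q₀ = 0.1045 vs Keq = 15.8 ⇒ Q<K, forward
Step 1:
                   A          C          D
  I            4.753     0.4381     0.2175
  C          -0.4286    -0.4286     0.4286
  E            4.324   0.009457     0.6461
  solve Keq expr → x = 0.4286; check Q = 15.8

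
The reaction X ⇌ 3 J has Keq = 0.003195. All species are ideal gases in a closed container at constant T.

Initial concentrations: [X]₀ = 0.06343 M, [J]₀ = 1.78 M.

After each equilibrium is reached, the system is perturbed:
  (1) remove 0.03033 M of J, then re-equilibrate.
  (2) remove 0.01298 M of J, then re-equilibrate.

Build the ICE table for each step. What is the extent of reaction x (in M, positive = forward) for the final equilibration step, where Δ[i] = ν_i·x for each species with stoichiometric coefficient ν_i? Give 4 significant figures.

Q₀ = 88.91 vs Keq = 0.003195 ⇒ Q>K, reverse
Step 1:
                  X         J
  I         0.06343      1.78
  C          0.5516    -1.655
  E           0.615    0.1253
  solve Keq expr → x = -0.5516; check Q = 0.003195
Then remove 0.03033 M of J.
Step 2:
                  X         J
  I           0.615   0.09492
  C       -0.009885   0.02966
  E          0.6051    0.1246
  solve Keq expr → x = 0.009885; check Q = 0.003195
Then remove 0.01298 M of J.
Step 3:
                  X         J
  I          0.6051    0.1116
  C        -0.00423   0.01269
  E          0.6009    0.1243
  solve Keq expr → x = 0.00423; check Q = 0.003195

x = 0.00423 M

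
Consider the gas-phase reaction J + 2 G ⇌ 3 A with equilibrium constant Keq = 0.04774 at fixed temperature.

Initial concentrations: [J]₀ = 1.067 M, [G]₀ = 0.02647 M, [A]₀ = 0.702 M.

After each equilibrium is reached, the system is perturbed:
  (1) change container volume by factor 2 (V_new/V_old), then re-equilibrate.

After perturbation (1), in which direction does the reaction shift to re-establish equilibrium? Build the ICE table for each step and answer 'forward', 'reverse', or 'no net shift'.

Q₀ = 462.7 vs Keq = 0.04774 ⇒ Q>K, reverse
Step 1:
                  J         G         A
  init        1.067   0.02647     0.702
  Δ           0.168    0.3361   -0.5041
  eq          1.235    0.3625    0.1979
  solve Keq expr → x = -0.168; check Q = 0.04774
Then change container volume by factor 2 (V_new/V_old).
Step 2:
                  J         G         A
  init       0.6175    0.1813   0.09895
  Δ               0         0         0
  eq         0.6175    0.1813   0.09895
  solve Keq expr → x = 0; check Q = 0.04774

Direction: no net shift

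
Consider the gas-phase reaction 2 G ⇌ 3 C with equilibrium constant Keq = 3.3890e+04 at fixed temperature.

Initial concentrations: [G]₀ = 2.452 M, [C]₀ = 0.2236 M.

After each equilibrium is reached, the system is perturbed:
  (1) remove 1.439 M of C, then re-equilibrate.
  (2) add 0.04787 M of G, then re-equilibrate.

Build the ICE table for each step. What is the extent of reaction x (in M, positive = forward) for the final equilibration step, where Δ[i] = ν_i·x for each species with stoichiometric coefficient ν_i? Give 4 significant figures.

x = 0.02348 M

Q₀ = 0.001859 vs Keq = 3.3890e+04 ⇒ Q<K, forward
Step 1:
                   G          C
  Initial      2.452     0.2236
  Change      -2.411      3.617
  Equil      0.04088       3.84
  solve Keq expr → x = 1.206; check Q = 3.3890e+04
Then remove 1.439 M of C.
Step 2:
                   G          C
  Initial    0.04088      2.401
  Change    -0.02028    0.03042
  Equil       0.0206      2.432
  solve Keq expr → x = 0.01014; check Q = 3.3890e+04
Then add 0.04787 M of G.
Step 3:
                   G          C
  Initial    0.06847      2.432
  Change    -0.04697    0.07045
  Equil       0.0215      2.502
  solve Keq expr → x = 0.02348; check Q = 3.3890e+04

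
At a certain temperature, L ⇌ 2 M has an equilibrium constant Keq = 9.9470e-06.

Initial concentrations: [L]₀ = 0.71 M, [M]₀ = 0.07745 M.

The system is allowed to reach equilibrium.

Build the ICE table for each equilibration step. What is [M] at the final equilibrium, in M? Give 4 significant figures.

Q₀ = 0.008449 vs Keq = 9.9470e-06 ⇒ Q>K, reverse
Step 1:
                  L         M
  Initial      0.71   0.07745
  Change    0.03736  -0.07472
  Equil      0.7474  0.002727
  solve Keq expr → x = -0.03736; check Q = 9.9470e-06

[M]_eq = 0.002727 M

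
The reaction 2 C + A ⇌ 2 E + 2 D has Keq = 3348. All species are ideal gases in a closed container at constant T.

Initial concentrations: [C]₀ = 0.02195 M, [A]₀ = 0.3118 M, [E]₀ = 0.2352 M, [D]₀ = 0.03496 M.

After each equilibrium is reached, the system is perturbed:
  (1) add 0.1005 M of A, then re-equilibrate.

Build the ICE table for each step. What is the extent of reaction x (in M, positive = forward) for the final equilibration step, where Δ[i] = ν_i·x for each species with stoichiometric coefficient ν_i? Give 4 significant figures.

x = 3.0346e-05 M

Q₀ = 0.4501 vs Keq = 3348 ⇒ Q<K, forward
Step 1:
                    C           A           E           D
  init        0.02195      0.3118      0.2352     0.03496
  Δ          -0.02149    -0.01075     0.02149     0.02149
  eq       4.5645e-04      0.3011      0.2567     0.05645
  solve Keq expr → x = 0.01075; check Q = 3348
Then add 0.1005 M of A.
Step 2:
                    C           A           E           D
  init     4.5645e-04      0.4016      0.2567     0.05645
  Δ       -6.0692e-05 -3.0346e-05  6.0692e-05  6.0692e-05
  eq       3.9576e-04      0.4015      0.2568     0.05651
  solve Keq expr → x = 3.0346e-05; check Q = 3348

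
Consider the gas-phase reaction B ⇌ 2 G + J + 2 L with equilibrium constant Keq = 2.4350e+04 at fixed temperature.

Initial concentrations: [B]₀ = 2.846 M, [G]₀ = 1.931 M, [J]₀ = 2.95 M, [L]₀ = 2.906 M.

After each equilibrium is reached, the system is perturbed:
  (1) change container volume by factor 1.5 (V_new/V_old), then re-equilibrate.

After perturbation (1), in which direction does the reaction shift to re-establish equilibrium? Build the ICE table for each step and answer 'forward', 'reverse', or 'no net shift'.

Q₀ = 32.64 vs Keq = 2.4350e+04 ⇒ Q<K, forward
Step 1:
                   B          G          J          L
  init         2.846      1.931       2.95      2.906
  Δ           -2.316      4.633      2.316      4.633
  eq          0.5296      6.564      5.266      7.539
  solve Keq expr → x = 2.316; check Q = 2.4350e+04
Then change container volume by factor 1.5 (V_new/V_old).
Step 2:
                   B          G          J          L
  init        0.3531      4.376      3.511      5.026
  Δ          -0.2425     0.4849     0.2425     0.4849
  eq          0.1106      4.861      3.753      5.511
  solve Keq expr → x = 0.2425; check Q = 2.4350e+04

Direction: forward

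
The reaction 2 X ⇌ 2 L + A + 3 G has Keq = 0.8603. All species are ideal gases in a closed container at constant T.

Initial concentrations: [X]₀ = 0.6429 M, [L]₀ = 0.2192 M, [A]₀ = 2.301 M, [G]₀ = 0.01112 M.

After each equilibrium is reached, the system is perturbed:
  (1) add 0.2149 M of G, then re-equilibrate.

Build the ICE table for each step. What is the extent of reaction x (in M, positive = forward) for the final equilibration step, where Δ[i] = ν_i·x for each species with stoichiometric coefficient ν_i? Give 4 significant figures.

Q₀ = 3.6781e-07 vs Keq = 0.8603 ⇒ Q<K, forward
Step 1:
                  X         L         A         G
  init       0.6429    0.2192     2.301   0.01112
  Δ         -0.3229    0.3229    0.1615    0.4844
  eq           0.32    0.5421     2.462    0.4955
  solve Keq expr → x = 0.1615; check Q = 0.8603
Then add 0.2149 M of G.
Step 2:
                  X         L         A         G
  init         0.32    0.5421     2.462    0.7104
  Δ         0.06496  -0.06496  -0.03248  -0.09743
  eq         0.3849    0.4772      2.43     0.613
  solve Keq expr → x = -0.03248; check Q = 0.8603

x = -0.03248 M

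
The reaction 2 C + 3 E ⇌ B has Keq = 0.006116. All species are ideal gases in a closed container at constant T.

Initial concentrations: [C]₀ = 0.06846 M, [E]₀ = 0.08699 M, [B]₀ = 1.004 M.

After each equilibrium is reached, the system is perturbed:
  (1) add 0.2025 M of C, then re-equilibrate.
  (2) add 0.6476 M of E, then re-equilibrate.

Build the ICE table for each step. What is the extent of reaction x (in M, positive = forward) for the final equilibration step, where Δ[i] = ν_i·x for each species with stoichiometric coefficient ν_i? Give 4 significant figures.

Q₀ = 3.2543e+05 vs Keq = 0.006116 ⇒ Q>K, reverse
Step 1:
                   C          E          B
  init       0.06846    0.08699      1.004
  Δ            1.553       2.33    -0.7767
  eq           1.622      2.417     0.2273
  solve Keq expr → x = -0.7767; check Q = 0.006116
Then add 0.2025 M of C.
Step 2:
                   C          E          B
  init         1.824      2.417     0.2273
  Δ         -0.04619   -0.06928    0.02309
  eq           1.778      2.348     0.2503
  solve Keq expr → x = 0.02309; check Q = 0.006116
Then add 0.6476 M of E.
Step 3:
                   C          E          B
  init         1.778      2.996     0.2503
  Δ          -0.1633    -0.2449    0.08164
  eq           1.615      2.751      0.332
  solve Keq expr → x = 0.08164; check Q = 0.006116

x = 0.08164 M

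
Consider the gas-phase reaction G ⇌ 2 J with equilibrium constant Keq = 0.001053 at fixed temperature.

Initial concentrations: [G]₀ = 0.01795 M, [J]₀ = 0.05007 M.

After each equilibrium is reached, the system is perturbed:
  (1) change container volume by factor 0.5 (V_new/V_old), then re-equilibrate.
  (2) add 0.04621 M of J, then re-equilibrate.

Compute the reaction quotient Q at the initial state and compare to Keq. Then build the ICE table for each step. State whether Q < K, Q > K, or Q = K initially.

Q₀ = 0.1397 vs Keq = 0.001053 ⇒ Q>K, reverse
Step 1:
                   G          J
  init       0.01795    0.05007
  Δ           0.0218    -0.0436
  eq         0.03975    0.00647
  solve Keq expr → x = -0.0218; check Q = 0.001053
Then change container volume by factor 0.5 (V_new/V_old).
Step 2:
                   G          J
  init        0.0795    0.01294
  Δ         0.001842  -0.003684
  eq         0.08134   0.009255
  solve Keq expr → x = -0.001842; check Q = 0.001053
Then add 0.04621 M of J.
Step 3:
                   G          J
  init       0.08134    0.05546
  Δ           0.0225   -0.04501
  eq          0.1038    0.01046
  solve Keq expr → x = -0.0225; check Q = 0.001053

Q₀ = 0.1397; Q > K (proceeds reverse)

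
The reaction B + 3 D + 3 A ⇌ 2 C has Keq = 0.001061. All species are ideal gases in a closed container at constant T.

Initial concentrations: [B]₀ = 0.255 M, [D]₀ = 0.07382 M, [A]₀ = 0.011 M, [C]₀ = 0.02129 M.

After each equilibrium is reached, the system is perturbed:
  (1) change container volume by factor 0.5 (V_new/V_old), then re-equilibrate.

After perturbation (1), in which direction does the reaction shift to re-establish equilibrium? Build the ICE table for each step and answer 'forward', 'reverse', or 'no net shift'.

Q₀ = 3.3198e+06 vs Keq = 0.001061 ⇒ Q>K, reverse
Step 1:
                    B           D           A           C
  I             0.255     0.07382       0.011     0.02129
  C           0.01064     0.03193     0.03193    -0.02128
  E            0.2656      0.1057     0.04293  5.1346e-06
  solve Keq expr → x = -0.01064; check Q = 0.001061
Then change container volume by factor 0.5 (V_new/V_old).
Step 2:
                    B           D           A           C
  I            0.5313      0.2115     0.08585  1.0269e-05
  C       -2.3860e-05 -7.1579e-05 -7.1579e-05  4.7719e-05
  E            0.5313      0.2114     0.08578  5.7989e-05
  solve Keq expr → x = 2.3860e-05; check Q = 0.001061

Direction: forward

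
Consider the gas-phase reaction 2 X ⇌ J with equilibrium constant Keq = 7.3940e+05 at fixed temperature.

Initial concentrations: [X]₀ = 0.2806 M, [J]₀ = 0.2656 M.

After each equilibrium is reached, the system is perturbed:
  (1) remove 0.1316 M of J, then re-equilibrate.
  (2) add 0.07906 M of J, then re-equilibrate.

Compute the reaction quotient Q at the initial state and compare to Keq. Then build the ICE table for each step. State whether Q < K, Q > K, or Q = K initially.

Q₀ = 3.373; Q < K (proceeds forward)

Q₀ = 3.373 vs Keq = 7.3940e+05 ⇒ Q<K, forward
Step 1:
                  X         J
  Initial    0.2806    0.2656
  Change    -0.2799    0.1399
  Equil   7.4058e-04    0.4055
  solve Keq expr → x = 0.1399; check Q = 7.3940e+05
Then remove 0.1316 M of J.
Step 2:
                  X         J
  Initial 7.4058e-04    0.2739
  Change  -1.3184e-04 6.5920e-05
  Equil   6.0874e-04     0.274
  solve Keq expr → x = 6.5920e-05; check Q = 7.3940e+05
Then add 0.07906 M of J.
Step 3:
                  X         J
  Initial 6.0874e-04    0.3531
  Change  8.2225e-05 -4.1113e-05
  Equil   6.9097e-04     0.353
  solve Keq expr → x = -4.1113e-05; check Q = 7.3940e+05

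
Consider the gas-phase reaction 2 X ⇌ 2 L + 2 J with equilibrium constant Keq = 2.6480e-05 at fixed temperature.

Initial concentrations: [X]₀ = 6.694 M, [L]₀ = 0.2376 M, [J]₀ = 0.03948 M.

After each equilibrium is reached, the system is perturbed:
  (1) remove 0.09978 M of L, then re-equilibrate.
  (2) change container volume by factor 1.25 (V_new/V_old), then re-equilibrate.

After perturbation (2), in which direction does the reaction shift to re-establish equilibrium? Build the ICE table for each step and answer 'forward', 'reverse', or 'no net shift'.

Direction: forward

Q₀ = 1.9637e-06 vs Keq = 2.6480e-05 ⇒ Q<K, forward
Step 1:
                  X         L         J
  I           6.694    0.2376   0.03948
  C        -0.07097   0.07097   0.07097
  E           6.623    0.3086    0.1104
  solve Keq expr → x = 0.03548; check Q = 2.6480e-05
Then remove 0.09978 M of L.
Step 2:
                  X         L         J
  I           6.623    0.2088    0.1104
  C        -0.03101   0.03101   0.03101
  E           6.592    0.2398    0.1415
  solve Keq expr → x = 0.0155; check Q = 2.6480e-05
Then change container volume by factor 1.25 (V_new/V_old).
Step 3:
                  X         L         J
  I           5.274    0.1918    0.1132
  C        -0.01661   0.01661   0.01661
  E           5.257    0.2084    0.1298
  solve Keq expr → x = 0.008305; check Q = 2.6480e-05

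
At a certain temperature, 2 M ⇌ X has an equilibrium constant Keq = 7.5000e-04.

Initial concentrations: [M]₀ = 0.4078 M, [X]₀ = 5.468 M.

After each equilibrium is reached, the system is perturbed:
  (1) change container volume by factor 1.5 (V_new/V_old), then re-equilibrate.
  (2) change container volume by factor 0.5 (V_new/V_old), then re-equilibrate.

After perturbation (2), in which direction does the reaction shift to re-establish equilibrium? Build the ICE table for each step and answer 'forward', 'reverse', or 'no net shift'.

Q₀ = 32.88 vs Keq = 7.5000e-04 ⇒ Q>K, reverse
Step 1:
                   M          X
  Initial     0.4078      5.468
  Change       10.75     -5.375
  Equil        11.16    0.09336
  solve Keq expr → x = -5.375; check Q = 7.5000e-04
Then change container volume by factor 1.5 (V_new/V_old).
Step 2:
                   M          X
  Initial      7.438    0.06224
  Change     0.04059   -0.02029
  Equil        7.479    0.04195
  solve Keq expr → x = -0.02029; check Q = 7.5000e-04
Then change container volume by factor 0.5 (V_new/V_old).
Step 3:
                   M          X
  Initial      14.96     0.0839
  Change     -0.1606    0.08031
  Equil         14.8     0.1642
  solve Keq expr → x = 0.08031; check Q = 7.5000e-04

Direction: forward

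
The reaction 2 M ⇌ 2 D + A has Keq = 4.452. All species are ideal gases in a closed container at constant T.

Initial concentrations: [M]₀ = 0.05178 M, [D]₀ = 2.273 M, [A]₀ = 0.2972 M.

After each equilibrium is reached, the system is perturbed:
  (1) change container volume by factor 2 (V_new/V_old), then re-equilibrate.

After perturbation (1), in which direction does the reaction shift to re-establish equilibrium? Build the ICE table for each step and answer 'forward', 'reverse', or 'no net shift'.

Direction: forward

Q₀ = 572.7 vs Keq = 4.452 ⇒ Q>K, reverse
Step 1:
                  M         D         A
  I         0.05178     2.273    0.2972
  C          0.3039   -0.3039   -0.1519
  E          0.3557     1.969    0.1453
  solve Keq expr → x = -0.1519; check Q = 4.452
Then change container volume by factor 2 (V_new/V_old).
Step 2:
                  M         D         A
  I          0.1778    0.9846   0.07263
  C        -0.03356   0.03356   0.01678
  E          0.1443     1.018   0.08941
  solve Keq expr → x = 0.01678; check Q = 4.452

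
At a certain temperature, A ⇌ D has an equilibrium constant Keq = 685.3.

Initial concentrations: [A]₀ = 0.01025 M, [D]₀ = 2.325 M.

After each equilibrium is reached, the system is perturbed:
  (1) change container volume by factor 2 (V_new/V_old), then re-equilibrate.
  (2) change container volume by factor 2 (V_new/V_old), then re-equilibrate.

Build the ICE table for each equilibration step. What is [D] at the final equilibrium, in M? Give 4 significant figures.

Q₀ = 226.8 vs Keq = 685.3 ⇒ Q<K, forward
Step 1:
                    A           D
  Initial     0.01025       2.325
  Change    -0.006847    0.006847
  Equil      0.003403       2.332
  solve Keq expr → x = 0.006847; check Q = 685.3
Then change container volume by factor 2 (V_new/V_old).
Step 2:
                    A           D
  Initial    0.001701       1.166
  Change            0           0
  Equil      0.001701       1.166
  solve Keq expr → x = 0; check Q = 685.3
Then change container volume by factor 2 (V_new/V_old).
Step 3:
                    A           D
  Initial  8.5067e-04       0.583
  Change            0           0
  Equil    8.5067e-04       0.583
  solve Keq expr → x = 0; check Q = 685.3

[D]_eq = 0.583 M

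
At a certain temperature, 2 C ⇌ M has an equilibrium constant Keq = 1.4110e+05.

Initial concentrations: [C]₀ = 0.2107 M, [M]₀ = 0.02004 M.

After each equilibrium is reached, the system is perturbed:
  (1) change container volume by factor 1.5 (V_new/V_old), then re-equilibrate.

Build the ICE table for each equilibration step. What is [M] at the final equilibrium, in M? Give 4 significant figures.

Q₀ = 0.4514 vs Keq = 1.4110e+05 ⇒ Q<K, forward
Step 1:
                   C          M
  I           0.2107    0.02004
  C          -0.2098     0.1049
  E       9.4092e-04     0.1249
  solve Keq expr → x = 0.1049; check Q = 1.4110e+05
Then change container volume by factor 1.5 (V_new/V_old).
Step 2:
                   C          M
  I       6.2728e-04    0.08328
  C       1.4065e-04 -7.0327e-05
  E       7.6793e-04    0.08321
  solve Keq expr → x = -7.0327e-05; check Q = 1.4110e+05

[M]_eq = 0.08321 M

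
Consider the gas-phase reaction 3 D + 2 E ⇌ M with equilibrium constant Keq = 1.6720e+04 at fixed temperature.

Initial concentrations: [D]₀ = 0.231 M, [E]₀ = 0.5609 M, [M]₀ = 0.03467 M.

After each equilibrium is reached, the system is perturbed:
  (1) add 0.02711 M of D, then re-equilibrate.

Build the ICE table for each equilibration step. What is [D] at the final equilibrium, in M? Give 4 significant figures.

[D]_eq = 0.03382 M

Q₀ = 8.94 vs Keq = 1.6720e+04 ⇒ Q<K, forward
Step 1:
                    D           E           M
  I             0.231      0.5609     0.03467
  C           -0.1989     -0.1326     0.06632
  E           0.03205      0.4283       0.101
  solve Keq expr → x = 0.06632; check Q = 1.6720e+04
Then add 0.02711 M of D.
Step 2:
                    D           E           M
  I           0.05916      0.4283       0.101
  C          -0.02534     -0.0169    0.008448
  E           0.03382      0.4114      0.1094
  solve Keq expr → x = 0.008448; check Q = 1.6720e+04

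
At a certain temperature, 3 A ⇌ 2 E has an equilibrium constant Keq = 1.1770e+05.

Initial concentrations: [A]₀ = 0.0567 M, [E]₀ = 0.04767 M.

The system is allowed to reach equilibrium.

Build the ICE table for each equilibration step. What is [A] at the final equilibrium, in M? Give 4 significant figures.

Q₀ = 12.47 vs Keq = 1.1770e+05 ⇒ Q<K, forward
Step 1:
                    A           E
  Initial      0.0567     0.04767
  Change     -0.05282     0.03521
  Equil      0.003879     0.08288
  solve Keq expr → x = 0.01761; check Q = 1.1770e+05

[A]_eq = 0.003879 M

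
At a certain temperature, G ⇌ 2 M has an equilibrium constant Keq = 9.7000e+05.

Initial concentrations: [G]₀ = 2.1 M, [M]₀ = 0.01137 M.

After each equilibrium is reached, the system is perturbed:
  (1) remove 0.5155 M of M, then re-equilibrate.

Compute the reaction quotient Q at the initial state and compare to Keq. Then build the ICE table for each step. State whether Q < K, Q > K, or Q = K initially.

Q₀ = 6.1560e-05; Q < K (proceeds forward)

Q₀ = 6.1560e-05 vs Keq = 9.7000e+05 ⇒ Q<K, forward
Step 1:
                    G           M
  init            2.1     0.01137
  Δ              -2.1         4.2
  eq       1.8284e-05       4.211
  solve Keq expr → x = 2.1; check Q = 9.7000e+05
Then remove 0.5155 M of M.
Step 2:
                    G           M
  init     1.8284e-05       3.696
  Δ       -4.2021e-06  8.4043e-06
  eq       1.4082e-05       3.696
  solve Keq expr → x = 4.2021e-06; check Q = 9.7000e+05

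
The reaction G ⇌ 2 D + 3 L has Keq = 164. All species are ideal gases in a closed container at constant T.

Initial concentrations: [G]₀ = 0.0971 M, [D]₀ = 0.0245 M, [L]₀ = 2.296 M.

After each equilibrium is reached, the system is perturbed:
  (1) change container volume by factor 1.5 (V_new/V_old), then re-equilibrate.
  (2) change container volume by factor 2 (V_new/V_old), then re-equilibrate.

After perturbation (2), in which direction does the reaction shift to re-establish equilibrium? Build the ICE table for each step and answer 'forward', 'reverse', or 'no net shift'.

Q₀ = 0.07482 vs Keq = 164 ⇒ Q<K, forward
Step 1:
                  G         D         L
  Initial    0.0971    0.0245     2.296
  Change   -0.09254    0.1851    0.2776
  Equil    0.004565    0.2096     2.574
  solve Keq expr → x = 0.09254; check Q = 164
Then change container volume by factor 1.5 (V_new/V_old).
Step 2:
                  G         D         L
  Initial  0.003043    0.1397     1.716
  Change  -0.002392  0.004784  0.007177
  Equil   6.5113e-04    0.1445     1.723
  solve Keq expr → x = 0.002392; check Q = 164
Then change container volume by factor 2 (V_new/V_old).
Step 3:
                  G         D         L
  Initial 3.2557e-04   0.07225    0.8615
  Change  -3.0481e-04 6.0961e-04 9.1442e-04
  Equil   2.0759e-05   0.07286    0.8624
  solve Keq expr → x = 3.0481e-04; check Q = 164

Direction: forward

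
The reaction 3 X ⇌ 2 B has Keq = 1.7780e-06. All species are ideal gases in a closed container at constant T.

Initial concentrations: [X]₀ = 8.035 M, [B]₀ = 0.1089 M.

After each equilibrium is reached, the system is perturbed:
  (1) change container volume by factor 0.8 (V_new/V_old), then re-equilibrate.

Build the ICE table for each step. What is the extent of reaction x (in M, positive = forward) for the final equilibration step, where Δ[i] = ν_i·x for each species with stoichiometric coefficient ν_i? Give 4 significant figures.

x = 0.002268 M

Q₀ = 2.2861e-05 vs Keq = 1.7780e-06 ⇒ Q>K, reverse
Step 1:
                   X          B
  Initial      8.035     0.1089
  Change      0.1168   -0.07787
  Equil        8.152    0.03103
  solve Keq expr → x = -0.03893; check Q = 1.7780e-06
Then change container volume by factor 0.8 (V_new/V_old).
Step 2:
                   X          B
  Initial      10.19    0.03879
  Change   -0.006803   0.004535
  Equil        10.18    0.04333
  solve Keq expr → x = 0.002268; check Q = 1.7780e-06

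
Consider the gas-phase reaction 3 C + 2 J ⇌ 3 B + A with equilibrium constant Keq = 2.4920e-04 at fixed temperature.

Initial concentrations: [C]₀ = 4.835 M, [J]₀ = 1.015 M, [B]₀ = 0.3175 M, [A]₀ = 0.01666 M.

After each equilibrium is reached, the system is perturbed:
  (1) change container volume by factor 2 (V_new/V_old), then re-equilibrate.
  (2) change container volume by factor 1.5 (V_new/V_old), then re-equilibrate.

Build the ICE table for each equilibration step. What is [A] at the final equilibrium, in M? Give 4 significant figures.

[A]_eq = 0.02262 M

Q₀ = 4.5791e-06 vs Keq = 2.4920e-04 ⇒ Q<K, forward
Step 1:
                    C           J           B           A
  Initial       4.835       1.015      0.3175     0.01666
  Change      -0.2449     -0.1633      0.2449     0.08163
  Equil          4.59      0.8517      0.5624     0.09829
  solve Keq expr → x = 0.08163; check Q = 2.4920e-04
Then change container volume by factor 2 (V_new/V_old).
Step 2:
                    C           J           B           A
  Initial       2.295      0.4259      0.2812     0.04915
  Change      0.02986      0.0199    -0.02986   -0.009952
  Equil         2.325      0.4458      0.2513     0.03919
  solve Keq expr → x = -0.009952; check Q = 2.4920e-04
Then change container volume by factor 1.5 (V_new/V_old).
Step 3:
                    C           J           B           A
  Initial        1.55      0.2972      0.1676     0.02613
  Change      0.01052    0.007011    -0.01052   -0.003506
  Equil          1.56      0.3042       0.157     0.02262
  solve Keq expr → x = -0.003506; check Q = 2.4920e-04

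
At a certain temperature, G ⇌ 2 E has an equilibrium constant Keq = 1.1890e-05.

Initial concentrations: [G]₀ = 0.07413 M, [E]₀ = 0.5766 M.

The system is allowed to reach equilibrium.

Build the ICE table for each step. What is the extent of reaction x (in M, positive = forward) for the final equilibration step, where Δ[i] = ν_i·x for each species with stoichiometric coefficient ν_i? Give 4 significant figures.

x = -0.2873 M

Q₀ = 4.485 vs Keq = 1.1890e-05 ⇒ Q>K, reverse
Step 1:
                    G           E
  Initial     0.07413      0.5766
  Change       0.2873     -0.5745
  Equil        0.3614    0.002073
  solve Keq expr → x = -0.2873; check Q = 1.1890e-05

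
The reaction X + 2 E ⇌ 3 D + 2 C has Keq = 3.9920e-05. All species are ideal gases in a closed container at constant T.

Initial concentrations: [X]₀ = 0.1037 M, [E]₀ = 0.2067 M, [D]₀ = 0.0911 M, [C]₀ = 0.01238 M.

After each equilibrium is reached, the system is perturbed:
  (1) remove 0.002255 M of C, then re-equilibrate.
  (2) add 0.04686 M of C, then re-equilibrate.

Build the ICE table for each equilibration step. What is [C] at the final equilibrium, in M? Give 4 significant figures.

Q₀ = 2.6154e-05 vs Keq = 3.9920e-05 ⇒ Q<K, forward
Step 1:
                   X          E          D          C
  Initial     0.1037     0.2067     0.0911    0.01238
  Change  -9.9263e-04  -0.001985   0.002978   0.001985
  Equil       0.1027     0.2047    0.09408    0.01437
  solve Keq expr → x = 9.9263e-04; check Q = 3.9920e-05
Then remove 0.002255 M of C.
Step 2:
                   X          E          D          C
  Initial     0.1027     0.2047    0.09408    0.01211
  Change  -7.8614e-04  -0.001572   0.002358   0.001572
  Equil       0.1019     0.2031    0.09644    0.01368
  solve Keq expr → x = 7.8614e-04; check Q = 3.9920e-05
Then add 0.04686 M of C.
Step 3:
                   X          E          D          C
  Initial     0.1019     0.2031    0.09644    0.06054
  Change     0.01279    0.02557   -0.03836   -0.02557
  Equil       0.1147     0.2287    0.05808    0.03497
  solve Keq expr → x = -0.01279; check Q = 3.9920e-05

[C]_eq = 0.03497 M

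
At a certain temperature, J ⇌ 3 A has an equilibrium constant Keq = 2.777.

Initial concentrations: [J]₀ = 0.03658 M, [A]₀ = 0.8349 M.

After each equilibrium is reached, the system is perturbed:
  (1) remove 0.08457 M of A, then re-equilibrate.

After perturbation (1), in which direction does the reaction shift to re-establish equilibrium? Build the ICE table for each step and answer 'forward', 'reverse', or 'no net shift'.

Q₀ = 15.91 vs Keq = 2.777 ⇒ Q>K, reverse
Step 1:
                  J         A
  I         0.03658    0.8349
  C         0.06192   -0.1858
  E          0.0985    0.6491
  solve Keq expr → x = -0.06192; check Q = 2.777
Then remove 0.08457 M of A.
Step 2:
                  J         A
  I          0.0985    0.5646
  C        -0.01588   0.04763
  E         0.08262    0.6122
  solve Keq expr → x = 0.01588; check Q = 2.777

Direction: forward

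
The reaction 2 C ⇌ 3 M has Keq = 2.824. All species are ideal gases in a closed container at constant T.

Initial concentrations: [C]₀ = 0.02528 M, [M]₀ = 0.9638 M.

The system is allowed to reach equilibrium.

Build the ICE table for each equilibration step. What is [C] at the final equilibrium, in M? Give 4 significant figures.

Q₀ = 1401 vs Keq = 2.824 ⇒ Q>K, reverse
Step 1:
                    C           M
  I           0.02528      0.9638
  C            0.2468     -0.3703
  E            0.2721      0.5935
  solve Keq expr → x = -0.1234; check Q = 2.824

[C]_eq = 0.2721 M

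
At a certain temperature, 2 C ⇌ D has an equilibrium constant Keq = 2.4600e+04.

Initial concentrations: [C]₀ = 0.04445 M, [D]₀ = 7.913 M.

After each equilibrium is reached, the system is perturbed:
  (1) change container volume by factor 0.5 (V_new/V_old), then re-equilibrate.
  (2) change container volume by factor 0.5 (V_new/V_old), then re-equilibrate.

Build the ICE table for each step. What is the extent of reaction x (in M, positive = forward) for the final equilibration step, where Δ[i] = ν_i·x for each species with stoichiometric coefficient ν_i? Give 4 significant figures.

x = 0.007434 M

Q₀ = 4005 vs Keq = 2.4600e+04 ⇒ Q<K, forward
Step 1:
                  C         D
  init      0.04445     7.913
  Δ         -0.0265   0.01325
  eq        0.01795     7.926
  solve Keq expr → x = 0.01325; check Q = 2.4600e+04
Then change container volume by factor 0.5 (V_new/V_old).
Step 2:
                  C         D
  init       0.0359     15.85
  Δ        -0.01051  0.005255
  eq        0.02539     15.86
  solve Keq expr → x = 0.005255; check Q = 2.4600e+04
Then change container volume by factor 0.5 (V_new/V_old).
Step 3:
                  C         D
  init      0.05078     31.72
  Δ        -0.01487  0.007434
  eq        0.03591     31.72
  solve Keq expr → x = 0.007434; check Q = 2.4600e+04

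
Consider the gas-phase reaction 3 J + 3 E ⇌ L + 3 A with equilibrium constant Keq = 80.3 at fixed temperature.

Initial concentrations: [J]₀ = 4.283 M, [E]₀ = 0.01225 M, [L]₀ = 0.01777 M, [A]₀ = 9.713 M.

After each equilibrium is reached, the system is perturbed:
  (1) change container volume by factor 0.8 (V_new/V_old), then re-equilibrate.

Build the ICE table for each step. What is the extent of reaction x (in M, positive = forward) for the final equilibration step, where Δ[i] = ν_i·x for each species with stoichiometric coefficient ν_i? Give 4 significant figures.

Q₀ = 1.1274e+05 vs Keq = 80.3 ⇒ Q>K, reverse
Step 1:
                    J           E           L           A
  Initial       4.283     0.01225     0.01777       9.713
  Change      0.04846     0.04846    -0.01615    -0.04846
  Equil         4.331     0.06071    0.001617       9.665
  solve Keq expr → x = -0.01615; check Q = 80.3
Then change container volume by factor 0.8 (V_new/V_old).
Step 2:
                    J           E           L           A
  Initial       5.414     0.07588    0.002022       12.08
  Change    -0.002491   -0.002491  8.3047e-04    0.002491
  Equil         5.412     0.07339    0.002852       12.08
  solve Keq expr → x = 8.3047e-04; check Q = 80.3

x = 8.3047e-04 M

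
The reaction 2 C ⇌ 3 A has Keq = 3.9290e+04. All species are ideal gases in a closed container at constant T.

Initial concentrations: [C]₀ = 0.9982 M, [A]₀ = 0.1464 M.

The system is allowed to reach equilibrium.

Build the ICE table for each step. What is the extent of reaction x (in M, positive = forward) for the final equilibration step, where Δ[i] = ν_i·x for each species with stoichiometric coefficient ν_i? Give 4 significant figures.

x = 0.4939 M

Q₀ = 0.003149 vs Keq = 3.9290e+04 ⇒ Q<K, forward
Step 1:
                    C           A
  I            0.9982      0.1464
  C           -0.9877       1.482
  E           0.01048       1.628
  solve Keq expr → x = 0.4939; check Q = 3.9290e+04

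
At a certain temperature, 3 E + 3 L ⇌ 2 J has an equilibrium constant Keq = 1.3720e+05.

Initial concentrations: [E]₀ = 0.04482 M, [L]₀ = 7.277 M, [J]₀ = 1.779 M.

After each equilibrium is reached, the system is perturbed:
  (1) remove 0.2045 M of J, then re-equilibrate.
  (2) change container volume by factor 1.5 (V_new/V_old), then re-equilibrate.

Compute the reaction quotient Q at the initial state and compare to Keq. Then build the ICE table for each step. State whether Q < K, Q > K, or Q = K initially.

Q₀ = 91.22 vs Keq = 1.3720e+05 ⇒ Q<K, forward
Step 1:
                    E           L           J
  Initial     0.04482       7.277       1.779
  Change     -0.04085    -0.04085     0.02723
  Equil      0.003974       7.236       1.806
  solve Keq expr → x = 0.01362; check Q = 1.3720e+05
Then remove 0.2045 M of J.
Step 2:
                    E           L           J
  Initial    0.003974       7.236       1.602
  Change  -3.0545e-04 -3.0545e-04  2.0363e-04
  Equil      0.003669       7.236       1.602
  solve Keq expr → x = 1.0182e-04; check Q = 1.3720e+05
Then change container volume by factor 1.5 (V_new/V_old).
Step 3:
                    E           L           J
  Initial    0.002446       4.824       1.068
  Change     0.001749    0.001749   -0.001166
  Equil      0.004195       4.826       1.067
  solve Keq expr → x = -5.8305e-04; check Q = 1.3720e+05

Q₀ = 91.22; Q < K (proceeds forward)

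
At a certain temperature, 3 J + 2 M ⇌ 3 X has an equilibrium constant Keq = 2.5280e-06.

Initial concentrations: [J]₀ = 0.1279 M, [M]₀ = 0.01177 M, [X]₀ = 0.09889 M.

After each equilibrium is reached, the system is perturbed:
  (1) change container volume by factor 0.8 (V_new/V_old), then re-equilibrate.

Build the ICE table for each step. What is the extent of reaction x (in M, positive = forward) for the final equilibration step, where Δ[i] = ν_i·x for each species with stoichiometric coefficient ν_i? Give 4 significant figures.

x = 3.7138e-05 M

Q₀ = 3337 vs Keq = 2.5280e-06 ⇒ Q>K, reverse
Step 1:
                  J         M         X
  init       0.1279   0.01177   0.09889
  Δ         0.09833   0.06555  -0.09833
  eq         0.2262   0.07732 5.5935e-04
  solve Keq expr → x = -0.03278; check Q = 2.5280e-06
Then change container volume by factor 0.8 (V_new/V_old).
Step 2:
                  J         M         X
  init       0.2828   0.09665 6.9919e-04
  Δ       -1.1141e-04 -7.4275e-05 1.1141e-04
  eq         0.2827   0.09658 8.1060e-04
  solve Keq expr → x = 3.7138e-05; check Q = 2.5280e-06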